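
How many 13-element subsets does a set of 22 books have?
C(22,13) = 22!/(13!×9!) = 497420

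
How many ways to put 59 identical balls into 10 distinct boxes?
C(59+10-1, 10-1) = C(68, 9) = 49280065120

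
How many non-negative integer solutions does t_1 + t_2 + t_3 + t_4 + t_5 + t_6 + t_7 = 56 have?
C(56+7-1, 7-1) = C(62, 6) = 61474519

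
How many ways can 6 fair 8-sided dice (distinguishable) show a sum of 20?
Coefficient of x^20 in (x + x² + ... + x^8)^6. By inclusion-exclusion on dice exceeding 8: Σ_j (-1)^j C(6,j)·C(20-1-8j, 5) = C(6,0)·C(19,5) - C(6,1)·C(11,5) = 1·11628 - 6·462 = 8856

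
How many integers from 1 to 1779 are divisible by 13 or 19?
⌊1779/13⌋ + ⌊1779/19⌋ - ⌊1779/247⌋ = 136 + 93 - 7 = 222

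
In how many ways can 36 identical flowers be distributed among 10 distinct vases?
C(36+10-1, 10-1) = C(45, 9) = 886163135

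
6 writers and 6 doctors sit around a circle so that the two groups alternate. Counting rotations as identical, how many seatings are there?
Fix one of the writers: (6-1)! ways for the remaining writers, × 6! ways for the doctors = 120 × 720 = 86400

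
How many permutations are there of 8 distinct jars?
8! = 40320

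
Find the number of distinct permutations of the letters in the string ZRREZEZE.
8! / (2! × 3! × 3!) = 560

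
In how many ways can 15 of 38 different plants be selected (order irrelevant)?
C(38,15) = 38!/(15!×23!) = 15471286560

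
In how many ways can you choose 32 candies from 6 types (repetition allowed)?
C(32+6-1, 6-1) = C(37, 5) = 435897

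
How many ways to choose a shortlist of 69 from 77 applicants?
C(77,69) = 77!/(69!×8!) = 21042072975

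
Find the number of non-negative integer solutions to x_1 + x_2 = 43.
C(43+2-1, 2-1) = C(44, 1) = 44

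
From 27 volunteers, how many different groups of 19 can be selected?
C(27,19) = 27!/(19!×8!) = 2220075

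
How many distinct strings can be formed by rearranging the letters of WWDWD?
5! / (2! × 3!) = 10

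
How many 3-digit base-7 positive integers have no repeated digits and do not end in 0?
Last digit: 6 nonzero choices. First digit: 5 (nonzero, ≠last). Middle 1: P(5,1) = 5. Total = 150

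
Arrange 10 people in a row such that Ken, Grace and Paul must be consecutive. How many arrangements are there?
Treat the 3 as one block: (10-3+1)! × 3! = 40320 × 6 = 241920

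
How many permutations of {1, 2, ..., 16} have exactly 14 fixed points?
Choose the 14 fixed points C(16,14) = 120, derange the rest: !2 = Σ_{j=0}^{2} (-1)^j·2!/j! = 2 - 2 + 1 = 1. Product = 120 × 1 = 120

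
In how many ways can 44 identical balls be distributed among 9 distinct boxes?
C(44+9-1, 9-1) = C(52, 8) = 752538150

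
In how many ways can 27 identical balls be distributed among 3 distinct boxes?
C(27+3-1, 3-1) = C(29, 2) = 406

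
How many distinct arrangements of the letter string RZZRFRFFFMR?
11! / (1! × 4! × 2! × 4!) = 34650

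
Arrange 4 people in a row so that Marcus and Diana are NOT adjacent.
Total - adjacent = 4! - (4-1)!×2 = 24 - 12 = 12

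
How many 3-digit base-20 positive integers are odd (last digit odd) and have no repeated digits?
Last∈{1,3,5,7,9,11,13,15,17,19}. Last=0: 0. Last nonzero: 10×18×P(18,1) = 3240. Total = 3240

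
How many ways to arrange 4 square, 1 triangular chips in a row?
5! / (4! × 1!) = 5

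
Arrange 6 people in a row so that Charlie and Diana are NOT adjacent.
Total - adjacent = 6! - (6-1)!×2 = 720 - 240 = 480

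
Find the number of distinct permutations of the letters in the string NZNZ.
4! / (2! × 2!) = 6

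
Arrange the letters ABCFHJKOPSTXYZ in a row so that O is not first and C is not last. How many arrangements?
By inclusion-exclusion: 14! - 2×(14-1)! + (14-2)! = 87178291200 - 12454041600 + 479001600 = 75203251200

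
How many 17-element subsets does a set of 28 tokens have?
C(28,17) = 28!/(17!×11!) = 21474180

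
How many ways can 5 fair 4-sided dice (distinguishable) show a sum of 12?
Coefficient of x^12 in (x + x² + ... + x^4)^5. By inclusion-exclusion on dice exceeding 4: Σ_j (-1)^j C(5,j)·C(12-1-4j, 4) = C(5,0)·C(11,4) - C(5,1)·C(7,4) = 1·330 - 5·35 = 155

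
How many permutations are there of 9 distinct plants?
9! = 362880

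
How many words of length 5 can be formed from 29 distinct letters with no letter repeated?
P(29,5) = 29!/(29-5)! = 14250600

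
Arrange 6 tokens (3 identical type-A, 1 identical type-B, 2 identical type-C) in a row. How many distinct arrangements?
6! / (3! × 1! × 2!) = 60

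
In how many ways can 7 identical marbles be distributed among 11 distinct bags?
C(7+11-1, 11-1) = C(17, 10) = 19448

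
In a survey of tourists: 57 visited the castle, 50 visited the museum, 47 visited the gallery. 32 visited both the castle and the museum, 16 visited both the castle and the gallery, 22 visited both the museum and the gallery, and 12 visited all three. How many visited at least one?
|A∪B∪C| = 57+50+47-32-16-22+12 = 96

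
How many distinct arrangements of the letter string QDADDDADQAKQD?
13! / (3! × 3! × 1! × 6!) = 240240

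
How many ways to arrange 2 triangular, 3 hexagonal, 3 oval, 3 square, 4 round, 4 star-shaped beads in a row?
19! / (2! × 3! × 3! × 3! × 4! × 4!) = 488864376000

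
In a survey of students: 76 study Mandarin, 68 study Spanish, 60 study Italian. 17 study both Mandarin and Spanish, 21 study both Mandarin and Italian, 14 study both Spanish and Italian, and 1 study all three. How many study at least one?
|A∪B∪C| = 76+68+60-17-21-14+1 = 153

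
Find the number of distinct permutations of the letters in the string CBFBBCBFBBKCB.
13! / (1! × 2! × 3! × 7!) = 102960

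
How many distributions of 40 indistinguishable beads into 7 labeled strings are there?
C(40+7-1, 7-1) = C(46, 6) = 9366819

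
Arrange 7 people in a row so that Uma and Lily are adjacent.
Treat as block: (7-1)! × 2! = 720 × 2 = 1440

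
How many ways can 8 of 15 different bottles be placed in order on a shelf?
P(15,8) = 15!/(15-8)! = 259459200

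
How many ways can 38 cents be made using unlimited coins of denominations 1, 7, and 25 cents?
Coefficient of x^38 in 1/(1-x^1) · 1/(1-x^7) · 1/(1-x^25). Case on j = number of 25-cent coins (j = 0..1); remainder r = 38 - 25j is made from {1,7} in ⌊r/7⌋+1 ways. r = 38, 13 → 6 + 2 = 8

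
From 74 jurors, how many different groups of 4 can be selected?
C(74,4) = 74!/(4!×70!) = 1150626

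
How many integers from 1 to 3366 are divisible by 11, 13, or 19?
⌊3366/11⌋+⌊3366/13⌋+⌊3366/19⌋ - ⌊3366/143⌋-⌊3366/209⌋-⌊3366/247⌋ + ⌊3366/2717⌋ = 306+258+177 - 23-16-13 + 1 = 690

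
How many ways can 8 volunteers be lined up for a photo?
8! = 40320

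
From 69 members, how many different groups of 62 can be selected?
C(69,62) = 69!/(62!×7!) = 1078897248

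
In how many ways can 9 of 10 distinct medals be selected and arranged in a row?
P(10,9) = 10!/(10-9)! = 3628800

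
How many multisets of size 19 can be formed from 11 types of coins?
C(19+11-1, 11-1) = C(29, 10) = 20030010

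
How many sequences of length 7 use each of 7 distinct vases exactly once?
7! = 5040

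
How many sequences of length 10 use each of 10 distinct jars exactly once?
10! = 3628800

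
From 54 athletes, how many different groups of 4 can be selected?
C(54,4) = 54!/(4!×50!) = 316251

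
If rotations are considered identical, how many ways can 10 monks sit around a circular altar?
Circular: fix one position, arrange the rest. (10-1)! = 362880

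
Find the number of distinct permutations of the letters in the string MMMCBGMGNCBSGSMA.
16! / (1! × 2! × 5! × 2! × 3! × 2! × 1!) = 3632428800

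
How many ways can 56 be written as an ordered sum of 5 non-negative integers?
C(56+5-1, 5-1) = C(60, 4) = 487635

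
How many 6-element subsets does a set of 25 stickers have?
C(25,6) = 25!/(6!×19!) = 177100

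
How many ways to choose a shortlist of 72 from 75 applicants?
C(75,72) = 75!/(72!×3!) = 67525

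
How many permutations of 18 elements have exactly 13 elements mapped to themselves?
Choose the 13 fixed points C(18,13) = 8568, derange the rest: !5 = Σ_{j=0}^{5} (-1)^j·5!/j! = 120 - 120 + 60 - 20 + 5 - 1 = 44. Product = 8568 × 44 = 376992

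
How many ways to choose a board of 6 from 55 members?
C(55,6) = 55!/(6!×49!) = 28989675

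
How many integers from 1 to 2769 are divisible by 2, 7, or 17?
⌊2769/2⌋+⌊2769/7⌋+⌊2769/17⌋ - ⌊2769/14⌋-⌊2769/34⌋-⌊2769/119⌋ + ⌊2769/238⌋ = 1384+395+162 - 197-81-23 + 11 = 1651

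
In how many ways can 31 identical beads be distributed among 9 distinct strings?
C(31+9-1, 9-1) = C(39, 8) = 61523748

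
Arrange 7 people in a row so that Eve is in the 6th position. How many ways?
Fix one position: (7-1)! = 720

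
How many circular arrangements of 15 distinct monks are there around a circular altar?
Circular: fix one position, arrange the rest. (15-1)! = 87178291200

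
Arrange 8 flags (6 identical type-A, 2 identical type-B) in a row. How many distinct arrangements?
8! / (6! × 2!) = 28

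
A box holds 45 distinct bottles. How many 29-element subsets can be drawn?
C(45,29) = 45!/(29!×16!) = 646626422970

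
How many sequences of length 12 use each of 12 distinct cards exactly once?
12! = 479001600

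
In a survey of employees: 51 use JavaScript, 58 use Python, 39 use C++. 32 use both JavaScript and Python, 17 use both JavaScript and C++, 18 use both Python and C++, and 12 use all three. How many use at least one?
|A∪B∪C| = 51+58+39-32-17-18+12 = 93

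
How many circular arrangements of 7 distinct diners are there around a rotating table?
Circular: fix one position, arrange the rest. (7-1)! = 720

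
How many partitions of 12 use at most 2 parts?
By conjugation, equals partitions of 12 into parts ≤ 2. Let r_j(i) = number of partitions of i into parts ≤ j, for i = 0..12. r_1(i) = 1 for all i; r_j(i) = r_{j-1}(i) + r_j(i-j). Rows j = 2..2: ≤2: 1 1 2 2 3 3 4 4 5 5 6 6 7. r_2(12) = 7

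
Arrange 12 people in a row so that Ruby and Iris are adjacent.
Treat as block: (12-1)! × 2! = 39916800 × 2 = 79833600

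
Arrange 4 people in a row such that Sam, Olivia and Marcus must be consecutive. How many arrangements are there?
Treat the 3 as one block: (4-3+1)! × 3! = 2 × 6 = 12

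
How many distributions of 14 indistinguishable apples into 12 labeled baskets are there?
C(14+12-1, 12-1) = C(25, 11) = 4457400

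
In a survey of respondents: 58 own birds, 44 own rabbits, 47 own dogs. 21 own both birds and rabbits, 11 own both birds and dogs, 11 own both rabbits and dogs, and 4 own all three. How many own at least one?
|A∪B∪C| = 58+44+47-21-11-11+4 = 110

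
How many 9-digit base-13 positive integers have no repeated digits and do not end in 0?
Last digit: 12 nonzero choices. First digit: 11 (nonzero, ≠last). Middle 7: P(11,7) = 1663200. Total = 219542400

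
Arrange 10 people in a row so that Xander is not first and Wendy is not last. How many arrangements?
By inclusion-exclusion: 10! - 2×(10-1)! + (10-2)! = 3628800 - 725760 + 40320 = 2943360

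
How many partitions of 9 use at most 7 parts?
By conjugation, equals partitions of 9 into parts ≤ 7. Let r_j(i) = number of partitions of i into parts ≤ j, for i = 0..9. r_1(i) = 1 for all i; r_j(i) = r_{j-1}(i) + r_j(i-j). Rows j = 2..7: ≤2: 1 1 2 2 3 3 4 4 5 5; ≤3: 1 1 2 3 4 5 7 8 10 12; ≤4: 1 1 2 3 5 6 9 11 15 18; ≤5: 1 1 2 3 5 7 10 13 18 23; ≤6: 1 1 2 3 5 7 11 14 20 26; ≤7: 1 1 2 3 5 7 11 15 21 28. r_7(9) = 28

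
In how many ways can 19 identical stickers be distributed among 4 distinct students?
C(19+4-1, 4-1) = C(22, 3) = 1540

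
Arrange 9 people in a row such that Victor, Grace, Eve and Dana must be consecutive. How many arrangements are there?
Treat the 4 as one block: (9-4+1)! × 4! = 720 × 24 = 17280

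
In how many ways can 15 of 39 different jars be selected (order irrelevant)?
C(39,15) = 39!/(15!×24!) = 25140840660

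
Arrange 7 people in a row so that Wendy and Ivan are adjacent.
Treat as block: (7-1)! × 2! = 720 × 2 = 1440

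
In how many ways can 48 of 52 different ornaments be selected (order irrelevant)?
C(52,48) = 52!/(48!×4!) = 270725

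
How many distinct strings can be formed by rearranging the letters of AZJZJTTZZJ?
10! / (4! × 3! × 2! × 1!) = 12600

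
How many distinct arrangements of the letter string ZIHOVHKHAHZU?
12! / (4! × 1! × 1! × 1! × 2! × 1! × 1! × 1!) = 9979200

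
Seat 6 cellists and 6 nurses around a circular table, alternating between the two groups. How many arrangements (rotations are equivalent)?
Fix one of the cellists: (6-1)! ways for the remaining cellists, × 6! ways for the nurses = 120 × 720 = 86400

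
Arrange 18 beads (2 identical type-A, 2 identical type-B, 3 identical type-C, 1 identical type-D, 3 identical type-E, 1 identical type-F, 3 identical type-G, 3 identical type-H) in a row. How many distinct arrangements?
18! / (2! × 2! × 3! × 1! × 3! × 1! × 3! × 3!) = 1235025792000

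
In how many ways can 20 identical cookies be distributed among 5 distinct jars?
C(20+5-1, 5-1) = C(24, 4) = 10626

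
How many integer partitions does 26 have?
Pentagonal recurrence p(n) = p(n-1) + p(n-2) - p(n-5) - p(n-7) + p(n-12) + p(n-15) - ... gives p(0..25) = 1, 1, 2, 3, 5, 7, 11, 15, 22, 30, 42, 56, 77, 101, 135, 176, 231, 297, 385, 490, 627, 792, 1002, 1255, 1575, 1958. p(26) = p(25) + p(24) - p(21) - p(19) + p(14) + p(11) - p(4) - p(0) = 1958 + 1575 - 792 - 490 + 135 + 56 - 5 - 1 = 2436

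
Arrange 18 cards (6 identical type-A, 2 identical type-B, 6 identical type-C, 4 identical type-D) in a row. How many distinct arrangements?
18! / (6! × 2! × 6! × 4!) = 257297040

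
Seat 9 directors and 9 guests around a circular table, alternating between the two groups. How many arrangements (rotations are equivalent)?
Fix one of the directors: (9-1)! ways for the remaining directors, × 9! ways for the guests = 40320 × 362880 = 14631321600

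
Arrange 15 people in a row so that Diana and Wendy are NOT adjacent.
Total - adjacent = 15! - (15-1)!×2 = 1307674368000 - 174356582400 = 1133317785600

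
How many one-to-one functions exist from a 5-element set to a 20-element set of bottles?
P(20,5) = 20!/(20-5)! = 1860480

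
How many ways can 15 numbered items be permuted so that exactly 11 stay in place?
Choose the 11 fixed points C(15,11) = 1365, derange the rest: !4 = Σ_{j=0}^{4} (-1)^j·4!/j! = 24 - 24 + 12 - 4 + 1 = 9. Product = 1365 × 9 = 12285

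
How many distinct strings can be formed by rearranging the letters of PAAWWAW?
7! / (3! × 1! × 3!) = 140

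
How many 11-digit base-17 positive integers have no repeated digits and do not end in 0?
Last digit: 16 nonzero choices. First digit: 15 (nonzero, ≠last). Middle 9: P(15,9) = 1816214400. Total = 435891456000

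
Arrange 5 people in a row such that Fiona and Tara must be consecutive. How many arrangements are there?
Treat the 2 as one block: (5-2+1)! × 2! = 24 × 2 = 48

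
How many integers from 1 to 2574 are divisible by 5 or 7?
⌊2574/5⌋ + ⌊2574/7⌋ - ⌊2574/35⌋ = 514 + 367 - 73 = 808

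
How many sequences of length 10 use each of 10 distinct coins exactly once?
10! = 3628800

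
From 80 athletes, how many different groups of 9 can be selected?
C(80,9) = 80!/(9!×71!) = 231900297200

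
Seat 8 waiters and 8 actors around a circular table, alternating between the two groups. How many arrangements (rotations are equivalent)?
Fix one of the waiters: (8-1)! ways for the remaining waiters, × 8! ways for the actors = 5040 × 40320 = 203212800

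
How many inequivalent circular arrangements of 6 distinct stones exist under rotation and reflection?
(6-1)!/2 = 120/2 = 60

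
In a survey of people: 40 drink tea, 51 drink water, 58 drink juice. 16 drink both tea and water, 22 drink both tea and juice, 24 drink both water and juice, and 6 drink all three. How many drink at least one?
|A∪B∪C| = 40+51+58-16-22-24+6 = 93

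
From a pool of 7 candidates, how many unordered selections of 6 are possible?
C(7,6) = 7!/(6!×1!) = 7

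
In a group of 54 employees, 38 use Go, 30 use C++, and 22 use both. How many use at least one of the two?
|A∪B| = |A| + |B| - |A∩B| = 38 + 30 - 22 = 46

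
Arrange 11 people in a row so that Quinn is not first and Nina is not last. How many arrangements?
By inclusion-exclusion: 11! - 2×(11-1)! + (11-2)! = 39916800 - 7257600 + 362880 = 33022080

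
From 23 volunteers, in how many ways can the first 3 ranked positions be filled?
P(23,3) = 23!/(23-3)! = 10626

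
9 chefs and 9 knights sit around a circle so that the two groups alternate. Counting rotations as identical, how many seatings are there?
Fix one of the chefs: (9-1)! ways for the remaining chefs, × 9! ways for the knights = 40320 × 362880 = 14631321600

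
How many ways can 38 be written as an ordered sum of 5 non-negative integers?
C(38+5-1, 5-1) = C(42, 4) = 111930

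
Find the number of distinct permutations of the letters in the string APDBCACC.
8! / (1! × 1! × 3! × 2! × 1!) = 3360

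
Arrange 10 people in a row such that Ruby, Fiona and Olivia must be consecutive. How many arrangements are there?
Treat the 3 as one block: (10-3+1)! × 3! = 40320 × 6 = 241920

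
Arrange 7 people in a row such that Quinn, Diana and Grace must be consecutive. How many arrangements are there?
Treat the 3 as one block: (7-3+1)! × 3! = 120 × 6 = 720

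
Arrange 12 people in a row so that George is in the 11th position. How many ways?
Fix one position: (12-1)! = 39916800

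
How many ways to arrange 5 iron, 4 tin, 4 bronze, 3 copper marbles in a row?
16! / (5! × 4! × 4! × 3!) = 50450400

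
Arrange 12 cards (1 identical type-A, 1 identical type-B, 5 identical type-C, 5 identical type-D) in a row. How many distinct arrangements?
12! / (1! × 1! × 5! × 5!) = 33264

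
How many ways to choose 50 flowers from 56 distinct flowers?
C(56,50) = 56!/(50!×6!) = 32468436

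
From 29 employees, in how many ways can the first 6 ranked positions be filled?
P(29,6) = 29!/(29-6)! = 342014400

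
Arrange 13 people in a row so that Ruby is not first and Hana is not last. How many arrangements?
By inclusion-exclusion: 13! - 2×(13-1)! + (13-2)! = 6227020800 - 958003200 + 39916800 = 5308934400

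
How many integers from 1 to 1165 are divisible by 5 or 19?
⌊1165/5⌋ + ⌊1165/19⌋ - ⌊1165/95⌋ = 233 + 61 - 12 = 282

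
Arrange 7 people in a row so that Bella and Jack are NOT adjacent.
Total - adjacent = 7! - (7-1)!×2 = 5040 - 1440 = 3600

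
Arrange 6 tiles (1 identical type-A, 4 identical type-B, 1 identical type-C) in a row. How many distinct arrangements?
6! / (1! × 4! × 1!) = 30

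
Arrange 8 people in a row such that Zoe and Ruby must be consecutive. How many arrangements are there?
Treat the 2 as one block: (8-2+1)! × 2! = 5040 × 2 = 10080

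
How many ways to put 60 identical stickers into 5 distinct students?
C(60+5-1, 5-1) = C(64, 4) = 635376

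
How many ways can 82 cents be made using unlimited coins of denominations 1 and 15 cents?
Coefficient of x^82 in 1/(1-x^1) · 1/(1-x^15). Use j coins of 15 for j = 0..⌊82/15⌋ = 5, the rest in 1s: 5 + 1 = 6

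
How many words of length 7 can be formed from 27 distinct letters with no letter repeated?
P(27,7) = 27!/(27-7)! = 4475671200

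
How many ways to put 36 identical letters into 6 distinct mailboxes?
C(36+6-1, 6-1) = C(41, 5) = 749398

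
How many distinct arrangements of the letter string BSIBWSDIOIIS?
12! / (4! × 2! × 3! × 1! × 1! × 1!) = 1663200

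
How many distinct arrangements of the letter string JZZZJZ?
6! / (2! × 4!) = 15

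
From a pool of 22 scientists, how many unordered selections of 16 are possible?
C(22,16) = 22!/(16!×6!) = 74613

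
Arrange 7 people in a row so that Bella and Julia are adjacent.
Treat as block: (7-1)! × 2! = 720 × 2 = 1440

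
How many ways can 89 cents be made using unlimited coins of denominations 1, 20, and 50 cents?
Coefficient of x^89 in 1/(1-x^1) · 1/(1-x^20) · 1/(1-x^50). Case on j = number of 50-cent coins (j = 0..1); remainder r = 89 - 50j is made from {1,20} in ⌊r/20⌋+1 ways. r = 89, 39 → 5 + 2 = 7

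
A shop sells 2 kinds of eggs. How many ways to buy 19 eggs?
C(19+2-1, 2-1) = C(20, 1) = 20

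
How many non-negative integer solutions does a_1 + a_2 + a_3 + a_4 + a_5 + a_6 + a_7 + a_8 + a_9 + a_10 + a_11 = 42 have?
C(42+11-1, 11-1) = C(52, 10) = 15820024220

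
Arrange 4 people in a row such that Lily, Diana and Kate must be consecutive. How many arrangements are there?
Treat the 3 as one block: (4-3+1)! × 3! = 2 × 6 = 12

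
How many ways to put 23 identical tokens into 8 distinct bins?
C(23+8-1, 8-1) = C(30, 7) = 2035800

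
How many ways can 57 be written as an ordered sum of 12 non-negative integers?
C(57+12-1, 12-1) = C(68, 11) = 1533058025824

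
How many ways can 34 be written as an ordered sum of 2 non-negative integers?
C(34+2-1, 2-1) = C(35, 1) = 35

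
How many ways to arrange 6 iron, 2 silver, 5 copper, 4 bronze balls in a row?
17! / (6! × 2! × 5! × 4!) = 85765680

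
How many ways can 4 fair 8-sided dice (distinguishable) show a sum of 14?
Coefficient of x^14 in (x + x² + ... + x^8)^4. By inclusion-exclusion on dice exceeding 8: Σ_j (-1)^j C(4,j)·C(14-1-8j, 3) = C(4,0)·C(13,3) - C(4,1)·C(5,3) = 1·286 - 4·10 = 246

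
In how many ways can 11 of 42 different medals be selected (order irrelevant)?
C(42,11) = 42!/(11!×31!) = 4280561376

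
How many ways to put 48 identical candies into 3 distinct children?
C(48+3-1, 3-1) = C(50, 2) = 1225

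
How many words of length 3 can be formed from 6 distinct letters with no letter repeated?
P(6,3) = 6!/(6-3)! = 120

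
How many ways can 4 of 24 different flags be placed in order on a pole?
P(24,4) = 24!/(24-4)! = 255024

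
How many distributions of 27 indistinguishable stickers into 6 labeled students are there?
C(27+6-1, 6-1) = C(32, 5) = 201376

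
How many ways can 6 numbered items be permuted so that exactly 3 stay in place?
Choose the 3 fixed points C(6,3) = 20, derange the rest: !3 = Σ_{j=0}^{3} (-1)^j·3!/j! = 6 - 6 + 3 - 1 = 2. Product = 20 × 2 = 40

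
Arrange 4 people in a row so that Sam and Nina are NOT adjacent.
Total - adjacent = 4! - (4-1)!×2 = 24 - 12 = 12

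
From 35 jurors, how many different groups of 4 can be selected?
C(35,4) = 35!/(4!×31!) = 52360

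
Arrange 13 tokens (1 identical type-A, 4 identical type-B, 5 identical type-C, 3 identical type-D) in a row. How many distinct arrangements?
13! / (1! × 4! × 5! × 3!) = 360360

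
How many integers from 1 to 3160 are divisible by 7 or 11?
⌊3160/7⌋ + ⌊3160/11⌋ - ⌊3160/77⌋ = 451 + 287 - 41 = 697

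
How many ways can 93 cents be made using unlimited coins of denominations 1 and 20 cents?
Coefficient of x^93 in 1/(1-x^1) · 1/(1-x^20). Use j coins of 20 for j = 0..⌊93/20⌋ = 4, the rest in 1s: 4 + 1 = 5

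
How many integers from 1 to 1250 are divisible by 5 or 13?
⌊1250/5⌋ + ⌊1250/13⌋ - ⌊1250/65⌋ = 250 + 96 - 19 = 327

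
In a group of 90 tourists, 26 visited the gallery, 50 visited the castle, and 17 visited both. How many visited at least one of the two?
|A∪B| = |A| + |B| - |A∩B| = 26 + 50 - 17 = 59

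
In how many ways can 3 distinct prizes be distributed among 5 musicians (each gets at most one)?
P(5,3) = 5!/(5-3)! = 60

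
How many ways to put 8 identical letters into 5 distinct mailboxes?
C(8+5-1, 5-1) = C(12, 4) = 495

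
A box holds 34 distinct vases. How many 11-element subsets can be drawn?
C(34,11) = 34!/(11!×23!) = 286097760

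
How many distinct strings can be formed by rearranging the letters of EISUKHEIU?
9! / (2! × 1! × 1! × 2! × 2! × 1!) = 45360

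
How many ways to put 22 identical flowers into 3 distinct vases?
C(22+3-1, 3-1) = C(24, 2) = 276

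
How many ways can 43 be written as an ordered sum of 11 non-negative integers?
C(43+11-1, 11-1) = C(53, 10) = 19499099620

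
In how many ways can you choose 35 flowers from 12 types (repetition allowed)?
C(35+12-1, 12-1) = C(46, 11) = 13340783196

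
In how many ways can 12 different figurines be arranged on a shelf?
12! = 479001600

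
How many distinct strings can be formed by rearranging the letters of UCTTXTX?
7! / (2! × 3! × 1! × 1!) = 420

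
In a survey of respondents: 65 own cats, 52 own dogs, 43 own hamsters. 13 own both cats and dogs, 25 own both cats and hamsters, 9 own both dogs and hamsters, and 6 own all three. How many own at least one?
|A∪B∪C| = 65+52+43-13-25-9+6 = 119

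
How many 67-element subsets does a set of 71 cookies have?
C(71,67) = 71!/(67!×4!) = 971635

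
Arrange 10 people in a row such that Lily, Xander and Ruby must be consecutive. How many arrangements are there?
Treat the 3 as one block: (10-3+1)! × 3! = 40320 × 6 = 241920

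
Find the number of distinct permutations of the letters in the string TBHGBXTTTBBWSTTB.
16! / (1! × 5! × 1! × 1! × 6! × 1! × 1!) = 242161920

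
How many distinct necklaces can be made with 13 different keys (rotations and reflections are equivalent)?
(13-1)!/2 = 479001600/2 = 239500800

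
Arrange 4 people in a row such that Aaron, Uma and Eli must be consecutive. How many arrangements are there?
Treat the 3 as one block: (4-3+1)! × 3! = 2 × 6 = 12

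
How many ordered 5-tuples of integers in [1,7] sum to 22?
Coefficient of x^22 in (x + x² + ... + x^7)^5. By inclusion-exclusion on dice exceeding 7: Σ_j (-1)^j C(5,j)·C(22-1-7j, 4) = C(5,0)·C(21,4) - C(5,1)·C(14,4) + C(5,2)·C(7,4) = 1·5985 - 5·1001 + 10·35 = 1330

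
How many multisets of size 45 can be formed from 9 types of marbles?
C(45+9-1, 9-1) = C(53, 8) = 886322710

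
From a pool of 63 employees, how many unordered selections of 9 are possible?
C(63,9) = 63!/(9!×54!) = 23667689815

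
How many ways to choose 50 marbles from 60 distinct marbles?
C(60,50) = 60!/(50!×10!) = 75394027566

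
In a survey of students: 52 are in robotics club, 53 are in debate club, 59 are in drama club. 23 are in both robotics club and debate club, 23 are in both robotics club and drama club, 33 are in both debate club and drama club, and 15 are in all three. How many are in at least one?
|A∪B∪C| = 52+53+59-23-23-33+15 = 100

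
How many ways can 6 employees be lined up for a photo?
6! = 720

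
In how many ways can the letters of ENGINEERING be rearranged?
11! / (3! × 3! × 2! × 2! × 1!) = 277200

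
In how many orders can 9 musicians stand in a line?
9! = 362880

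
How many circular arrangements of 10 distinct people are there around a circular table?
Circular: fix one position, arrange the rest. (10-1)! = 362880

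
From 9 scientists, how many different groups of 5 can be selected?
C(9,5) = 9!/(5!×4!) = 126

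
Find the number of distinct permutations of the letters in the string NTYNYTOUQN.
10! / (1! × 1! × 1! × 2! × 3! × 2!) = 151200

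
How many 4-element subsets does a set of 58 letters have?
C(58,4) = 58!/(4!×54!) = 424270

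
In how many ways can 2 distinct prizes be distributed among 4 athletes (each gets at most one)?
P(4,2) = 4!/(4-2)! = 12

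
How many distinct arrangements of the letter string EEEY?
4! / (3! × 1!) = 4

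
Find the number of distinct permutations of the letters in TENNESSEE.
9! / (1! × 4! × 2! × 2!) = 3780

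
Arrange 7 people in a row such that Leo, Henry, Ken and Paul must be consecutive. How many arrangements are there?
Treat the 4 as one block: (7-4+1)! × 4! = 24 × 24 = 576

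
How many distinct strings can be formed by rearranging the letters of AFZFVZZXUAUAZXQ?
15! / (2! × 3! × 1! × 4! × 2! × 1! × 2!) = 1135134000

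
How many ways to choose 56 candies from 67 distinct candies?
C(67,56) = 67!/(56!×11!) = 1285063345176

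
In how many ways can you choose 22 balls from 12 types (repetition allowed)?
C(22+12-1, 12-1) = C(33, 11) = 193536720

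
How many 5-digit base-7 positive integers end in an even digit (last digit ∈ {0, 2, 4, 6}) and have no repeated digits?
Last∈{0,2,4,6}. Last=0: 360. Last nonzero: 3×5×P(5,3) = 900. Total = 1260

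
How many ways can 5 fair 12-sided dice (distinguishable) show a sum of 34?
Coefficient of x^34 in (x + x² + ... + x^12)^5. By inclusion-exclusion on dice exceeding 12: Σ_j (-1)^j C(5,j)·C(34-1-12j, 4) = C(5,0)·C(33,4) - C(5,1)·C(21,4) + C(5,2)·C(9,4) = 1·40920 - 5·5985 + 10·126 = 12255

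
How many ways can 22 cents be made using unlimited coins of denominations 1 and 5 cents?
Coefficient of x^22 in 1/(1-x^1) · 1/(1-x^5). Use j coins of 5 for j = 0..⌊22/5⌋ = 4, the rest in 1s: 4 + 1 = 5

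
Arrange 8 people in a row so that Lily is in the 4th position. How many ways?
Fix one position: (8-1)! = 5040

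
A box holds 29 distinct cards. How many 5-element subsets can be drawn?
C(29,5) = 29!/(5!×24!) = 118755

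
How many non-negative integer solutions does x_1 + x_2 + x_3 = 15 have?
C(15+3-1, 3-1) = C(17, 2) = 136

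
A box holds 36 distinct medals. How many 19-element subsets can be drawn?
C(36,19) = 36!/(19!×17!) = 8597496600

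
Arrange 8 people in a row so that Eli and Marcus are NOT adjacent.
Total - adjacent = 8! - (8-1)!×2 = 40320 - 10080 = 30240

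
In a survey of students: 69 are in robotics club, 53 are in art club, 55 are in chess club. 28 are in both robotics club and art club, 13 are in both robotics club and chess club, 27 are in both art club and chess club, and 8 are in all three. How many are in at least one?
|A∪B∪C| = 69+53+55-28-13-27+8 = 117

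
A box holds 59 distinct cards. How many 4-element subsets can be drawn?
C(59,4) = 59!/(4!×55!) = 455126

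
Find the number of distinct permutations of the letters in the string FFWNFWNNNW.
10! / (3! × 3! × 4!) = 4200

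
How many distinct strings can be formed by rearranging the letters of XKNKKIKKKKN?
11! / (7! × 1! × 2! × 1!) = 3960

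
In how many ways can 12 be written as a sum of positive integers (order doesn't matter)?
Pentagonal recurrence p(n) = p(n-1) + p(n-2) - p(n-5) - p(n-7) + p(n-12) + p(n-15) - ... gives p(0..11) = 1, 1, 2, 3, 5, 7, 11, 15, 22, 30, 42, 56. p(12) = p(11) + p(10) - p(7) - p(5) + p(0) = 56 + 42 - 15 - 7 + 1 = 77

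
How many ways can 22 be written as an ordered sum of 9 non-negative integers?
C(22+9-1, 9-1) = C(30, 8) = 5852925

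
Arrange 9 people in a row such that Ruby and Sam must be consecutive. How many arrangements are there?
Treat the 2 as one block: (9-2+1)! × 2! = 40320 × 2 = 80640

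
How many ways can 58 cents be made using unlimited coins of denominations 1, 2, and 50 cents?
Coefficient of x^58 in 1/(1-x^1) · 1/(1-x^2) · 1/(1-x^50). Case on j = number of 50-cent coins (j = 0..1); remainder r = 58 - 50j is made from {1,2} in ⌊r/2⌋+1 ways. r = 58, 8 → 30 + 5 = 35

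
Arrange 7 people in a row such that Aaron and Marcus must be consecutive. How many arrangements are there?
Treat the 2 as one block: (7-2+1)! × 2! = 720 × 2 = 1440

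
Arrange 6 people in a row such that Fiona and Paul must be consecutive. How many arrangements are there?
Treat the 2 as one block: (6-2+1)! × 2! = 120 × 2 = 240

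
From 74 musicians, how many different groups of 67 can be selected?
C(74,67) = 74!/(67!×7!) = 1799579064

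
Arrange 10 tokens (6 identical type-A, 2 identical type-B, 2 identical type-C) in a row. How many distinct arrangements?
10! / (6! × 2! × 2!) = 1260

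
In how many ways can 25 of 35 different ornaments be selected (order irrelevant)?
C(35,25) = 35!/(25!×10!) = 183579396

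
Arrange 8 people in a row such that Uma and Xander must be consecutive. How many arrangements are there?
Treat the 2 as one block: (8-2+1)! × 2! = 5040 × 2 = 10080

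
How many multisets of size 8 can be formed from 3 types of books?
C(8+3-1, 3-1) = C(10, 2) = 45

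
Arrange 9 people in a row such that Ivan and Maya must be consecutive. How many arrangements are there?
Treat the 2 as one block: (9-2+1)! × 2! = 40320 × 2 = 80640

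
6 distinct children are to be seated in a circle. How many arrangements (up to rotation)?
Circular: fix one position, arrange the rest. (6-1)! = 120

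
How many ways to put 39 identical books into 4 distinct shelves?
C(39+4-1, 4-1) = C(42, 3) = 11480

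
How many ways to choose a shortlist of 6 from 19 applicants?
C(19,6) = 19!/(6!×13!) = 27132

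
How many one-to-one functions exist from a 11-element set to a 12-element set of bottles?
P(12,11) = 12!/(12-11)! = 479001600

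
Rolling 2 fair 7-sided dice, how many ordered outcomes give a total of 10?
Coefficient of x^10 in (x + x² + ... + x^7)^2. By inclusion-exclusion on dice exceeding 7: Σ_j (-1)^j C(2,j)·C(10-1-7j, 1) = C(2,0)·C(9,1) - C(2,1)·C(2,1) = 1·9 - 2·2 = 5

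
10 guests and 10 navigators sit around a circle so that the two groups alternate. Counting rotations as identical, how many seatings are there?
Fix one of the guests: (10-1)! ways for the remaining guests, × 10! ways for the navigators = 362880 × 3628800 = 1316818944000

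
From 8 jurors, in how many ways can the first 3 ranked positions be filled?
P(8,3) = 8!/(8-3)! = 336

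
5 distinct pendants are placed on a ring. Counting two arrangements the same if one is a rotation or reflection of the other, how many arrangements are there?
(5-1)!/2 = 24/2 = 12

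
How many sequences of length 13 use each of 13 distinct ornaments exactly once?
13! = 6227020800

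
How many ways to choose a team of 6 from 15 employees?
C(15,6) = 15!/(6!×9!) = 5005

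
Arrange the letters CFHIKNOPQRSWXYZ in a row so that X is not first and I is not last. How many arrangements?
By inclusion-exclusion: 15! - 2×(15-1)! + (15-2)! = 1307674368000 - 174356582400 + 6227020800 = 1139544806400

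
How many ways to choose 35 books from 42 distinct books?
C(42,35) = 42!/(35!×7!) = 26978328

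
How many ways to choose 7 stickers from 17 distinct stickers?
C(17,7) = 17!/(7!×10!) = 19448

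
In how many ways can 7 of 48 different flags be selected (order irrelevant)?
C(48,7) = 48!/(7!×41!) = 73629072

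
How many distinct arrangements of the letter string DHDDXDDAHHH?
11! / (4! × 1! × 1! × 5!) = 13860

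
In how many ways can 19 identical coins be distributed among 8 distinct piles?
C(19+8-1, 8-1) = C(26, 7) = 657800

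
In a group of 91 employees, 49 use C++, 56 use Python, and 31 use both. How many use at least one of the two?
|A∪B| = |A| + |B| - |A∩B| = 49 + 56 - 31 = 74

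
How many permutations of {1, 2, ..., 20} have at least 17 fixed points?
Exactly j fixed points: C(20,j)·!(20-j); sum over j ≥ 17 (derangement numbers via !m = (m-1)·(!(m-1) + !(m-2)): !0..!3 = 1, 0, 1, 2). Σ_{j=17}^{20} C(20,j)·!(20-j) = C(20,17)·!3 + C(20,18)·!2 + C(20,19)·!1 + C(20,20)·!0 = 1140·2 + 190·1 + 20·0 + 1·1 = 2471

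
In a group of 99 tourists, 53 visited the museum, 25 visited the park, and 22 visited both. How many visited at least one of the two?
|A∪B| = |A| + |B| - |A∩B| = 53 + 25 - 22 = 56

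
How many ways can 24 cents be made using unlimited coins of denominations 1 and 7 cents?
Coefficient of x^24 in 1/(1-x^1) · 1/(1-x^7). Use j coins of 7 for j = 0..⌊24/7⌋ = 3, the rest in 1s: 3 + 1 = 4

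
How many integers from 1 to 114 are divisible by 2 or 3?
⌊114/2⌋ + ⌊114/3⌋ - ⌊114/6⌋ = 57 + 38 - 19 = 76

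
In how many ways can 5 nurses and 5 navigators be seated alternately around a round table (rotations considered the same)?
Fix one of the nurses: (5-1)! ways for the remaining nurses, × 5! ways for the navigators = 24 × 120 = 2880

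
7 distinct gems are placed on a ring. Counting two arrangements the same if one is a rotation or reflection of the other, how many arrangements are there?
(7-1)!/2 = 720/2 = 360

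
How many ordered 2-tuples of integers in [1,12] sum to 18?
Coefficient of x^18 in (x + x² + ... + x^12)^2. By inclusion-exclusion on dice exceeding 12: Σ_j (-1)^j C(2,j)·C(18-1-12j, 1) = C(2,0)·C(17,1) - C(2,1)·C(5,1) = 1·17 - 2·5 = 7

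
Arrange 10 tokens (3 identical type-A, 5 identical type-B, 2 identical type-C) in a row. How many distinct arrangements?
10! / (3! × 5! × 2!) = 2520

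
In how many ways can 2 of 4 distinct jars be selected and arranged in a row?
P(4,2) = 4!/(4-2)! = 12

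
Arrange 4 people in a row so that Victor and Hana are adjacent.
Treat as block: (4-1)! × 2! = 6 × 2 = 12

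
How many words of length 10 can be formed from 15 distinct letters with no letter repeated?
P(15,10) = 15!/(15-10)! = 10897286400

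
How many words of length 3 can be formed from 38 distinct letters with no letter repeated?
P(38,3) = 38!/(38-3)! = 50616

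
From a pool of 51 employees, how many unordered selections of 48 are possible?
C(51,48) = 51!/(48!×3!) = 20825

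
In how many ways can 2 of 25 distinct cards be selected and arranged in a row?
P(25,2) = 25!/(25-2)! = 600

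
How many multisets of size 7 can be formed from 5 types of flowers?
C(7+5-1, 5-1) = C(11, 4) = 330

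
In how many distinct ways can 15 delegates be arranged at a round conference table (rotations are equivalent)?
Circular: fix one position, arrange the rest. (15-1)! = 87178291200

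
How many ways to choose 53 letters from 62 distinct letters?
C(62,53) = 62!/(53!×9!) = 20286591270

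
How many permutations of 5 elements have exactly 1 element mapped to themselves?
Choose the 1 fixed point C(5,1) = 5, derange the rest: !4 = Σ_{j=0}^{4} (-1)^j·4!/j! = 24 - 24 + 12 - 4 + 1 = 9. Product = 5 × 9 = 45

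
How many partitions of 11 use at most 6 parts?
By conjugation, equals partitions of 11 into parts ≤ 6. Let r_j(i) = number of partitions of i into parts ≤ j, for i = 0..11. r_1(i) = 1 for all i; r_j(i) = r_{j-1}(i) + r_j(i-j). Rows j = 2..6: ≤2: 1 1 2 2 3 3 4 4 5 5 6 6; ≤3: 1 1 2 3 4 5 7 8 10 12 14 16; ≤4: 1 1 2 3 5 6 9 11 15 18 23 27; ≤5: 1 1 2 3 5 7 10 13 18 23 30 37; ≤6: 1 1 2 3 5 7 11 14 20 26 35 44. r_6(11) = 44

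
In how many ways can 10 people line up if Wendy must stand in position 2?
Fix one position: (10-1)! = 362880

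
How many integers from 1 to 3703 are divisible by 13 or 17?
⌊3703/13⌋ + ⌊3703/17⌋ - ⌊3703/221⌋ = 284 + 217 - 16 = 485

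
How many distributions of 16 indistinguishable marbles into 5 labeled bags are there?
C(16+5-1, 5-1) = C(20, 4) = 4845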